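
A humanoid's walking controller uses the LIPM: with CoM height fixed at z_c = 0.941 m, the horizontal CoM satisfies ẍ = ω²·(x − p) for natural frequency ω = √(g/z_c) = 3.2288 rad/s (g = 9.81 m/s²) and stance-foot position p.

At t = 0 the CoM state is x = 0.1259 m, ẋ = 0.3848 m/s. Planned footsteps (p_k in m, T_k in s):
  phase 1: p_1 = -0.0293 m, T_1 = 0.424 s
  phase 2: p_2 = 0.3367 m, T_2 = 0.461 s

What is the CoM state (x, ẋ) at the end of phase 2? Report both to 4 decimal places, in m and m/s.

x = 1.8752, ẋ = 5.2275

phase 1: p=-0.0293, T=0.424, ωT=1.369011, cosh=2.092910, sinh=1.838551; start (x,ẋ)=(0.125900, 0.384800) → end (x,ẋ)=(0.514633, 1.726668)
phase 2: p=0.3367, T=0.461, ωT=1.488477, cosh=2.328029, sinh=2.102313; start (x,ẋ)=(0.514633, 1.726668) → end (x,ẋ)=(1.875190, 5.227536)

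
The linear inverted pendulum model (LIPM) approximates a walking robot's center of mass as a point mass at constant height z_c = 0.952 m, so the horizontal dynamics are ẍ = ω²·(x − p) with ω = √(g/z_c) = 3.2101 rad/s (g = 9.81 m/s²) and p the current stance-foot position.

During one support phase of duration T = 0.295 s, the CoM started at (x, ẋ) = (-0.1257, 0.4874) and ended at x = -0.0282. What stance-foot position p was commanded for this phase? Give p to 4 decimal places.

p = 0.0167

ωT = 3.2101·0.295 = 0.946979; cosh(ωT) = 1.482911, sinh(ωT) = 1.095000
x(T) = p + (x₀−p)·cosh(ωT) + (ẋ₀/ω)·sinh(ωT) ⇒ p·(1 − cosh) = x(T) − x₀·cosh − (ẋ₀/ω)·sinh
numerator   = -0.0282 − (-0.1257)·1.482911 − (0.4874/3.2101)·1.095000 = -0.008056
denominator = 1 − 1.482911 = -0.482911
p = -0.008056 / -0.482911 = 0.0167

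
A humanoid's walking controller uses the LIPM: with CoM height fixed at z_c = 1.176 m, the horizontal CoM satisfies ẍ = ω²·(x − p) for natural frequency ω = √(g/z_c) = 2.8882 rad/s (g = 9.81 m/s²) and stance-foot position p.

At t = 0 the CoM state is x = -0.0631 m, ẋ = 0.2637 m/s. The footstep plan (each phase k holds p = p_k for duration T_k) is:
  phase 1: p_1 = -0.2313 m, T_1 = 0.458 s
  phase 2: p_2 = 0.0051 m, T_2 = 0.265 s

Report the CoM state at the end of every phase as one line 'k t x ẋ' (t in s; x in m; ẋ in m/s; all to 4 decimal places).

1 0.4580 0.2660 1.3772
2 0.7230 0.7479 2.4354

phase 1: p=-0.2313, T=0.458, ωT=1.322796, cosh=2.010145, sinh=1.743756; start (x,ẋ)=(-0.063100, 0.263700) → end (x,ẋ)=(0.266016, 1.377184)
phase 2: p=0.0051, T=0.265, ωT=0.765373, cosh=1.307478, sinh=0.842318; start (x,ẋ)=(0.266016, 1.377184) → end (x,ẋ)=(0.747885, 2.435389)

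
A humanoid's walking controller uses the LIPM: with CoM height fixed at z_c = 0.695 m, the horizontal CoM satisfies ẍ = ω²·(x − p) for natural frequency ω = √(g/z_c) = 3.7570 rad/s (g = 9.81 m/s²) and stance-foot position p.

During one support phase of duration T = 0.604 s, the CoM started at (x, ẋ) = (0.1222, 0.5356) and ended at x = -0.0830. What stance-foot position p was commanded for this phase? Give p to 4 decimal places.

ωT = 3.7570·0.604 = 2.269228; cosh(ωT) = 4.887662, sinh(ωT) = 4.784270
x(T) = p + (x₀−p)·cosh(ωT) + (ẋ₀/ω)·sinh(ωT) ⇒ p·(1 − cosh) = x(T) − x₀·cosh − (ẋ₀/ω)·sinh
numerator   = -0.0830 − (0.1222)·4.887662 − (0.5356/3.7570)·4.784270 = -1.362320
denominator = 1 − 4.887662 = -3.887662
p = -1.362320 / -3.887662 = 0.3504

p = 0.3504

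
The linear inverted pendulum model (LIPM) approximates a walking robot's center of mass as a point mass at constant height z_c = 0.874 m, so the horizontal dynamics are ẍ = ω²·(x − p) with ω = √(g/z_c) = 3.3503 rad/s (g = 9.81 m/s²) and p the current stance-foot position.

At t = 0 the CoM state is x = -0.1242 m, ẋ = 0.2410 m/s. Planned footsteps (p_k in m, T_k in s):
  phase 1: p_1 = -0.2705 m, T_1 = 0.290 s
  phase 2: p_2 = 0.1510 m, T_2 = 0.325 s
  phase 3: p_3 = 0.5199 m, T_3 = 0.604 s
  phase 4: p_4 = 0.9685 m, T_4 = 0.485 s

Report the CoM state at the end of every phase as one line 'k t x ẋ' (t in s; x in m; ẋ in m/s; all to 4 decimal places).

phase 1: p=-0.2705, T=0.290, ωT=0.971587, cosh=1.510308, sinh=1.131826; start (x,ẋ)=(-0.124200, 0.241000) → end (x,ẋ)=(0.031875, 0.918748)
phase 2: p=0.1510, T=0.325, ωT=1.088847, cosh=1.653726, sinh=1.317122; start (x,ẋ)=(0.031875, 0.918748) → end (x,ẋ)=(0.315192, 0.993686)
phase 3: p=0.5199, T=0.604, ωT=2.023581, cosh=3.848775, sinh=3.716594; start (x,ẋ)=(0.315192, 0.993686) → end (x,ẋ)=(0.834351, 1.275507)
phase 4: p=0.9685, T=0.485, ωT=1.624895, cosh=2.637410, sinh=2.440478; start (x,ẋ)=(0.834351, 1.275507) → end (x,ẋ)=(1.543820, 2.267192)

1 0.2900 0.0319 0.9187
2 0.6150 0.3152 0.9937
3 1.2190 0.8344 1.2755
4 1.7040 1.5438 2.2672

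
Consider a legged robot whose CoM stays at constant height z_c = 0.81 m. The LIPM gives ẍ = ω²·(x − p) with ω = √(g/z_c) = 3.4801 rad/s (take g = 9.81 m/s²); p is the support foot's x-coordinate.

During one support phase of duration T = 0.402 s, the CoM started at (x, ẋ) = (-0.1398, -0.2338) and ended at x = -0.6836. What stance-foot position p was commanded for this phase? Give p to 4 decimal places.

p = 0.2223

ωT = 3.4801·0.402 = 1.399000; cosh(ωT) = 2.148996, sinh(ωT) = 1.902152
x(T) = p + (x₀−p)·cosh(ωT) + (ẋ₀/ω)·sinh(ωT) ⇒ p·(1 − cosh) = x(T) − x₀·cosh − (ẋ₀/ω)·sinh
numerator   = -0.6836 − (-0.1398)·2.148996 − (-0.2338/3.4801)·1.902152 = -0.255380
denominator = 1 − 2.148996 = -1.148996
p = -0.255380 / -1.148996 = 0.2223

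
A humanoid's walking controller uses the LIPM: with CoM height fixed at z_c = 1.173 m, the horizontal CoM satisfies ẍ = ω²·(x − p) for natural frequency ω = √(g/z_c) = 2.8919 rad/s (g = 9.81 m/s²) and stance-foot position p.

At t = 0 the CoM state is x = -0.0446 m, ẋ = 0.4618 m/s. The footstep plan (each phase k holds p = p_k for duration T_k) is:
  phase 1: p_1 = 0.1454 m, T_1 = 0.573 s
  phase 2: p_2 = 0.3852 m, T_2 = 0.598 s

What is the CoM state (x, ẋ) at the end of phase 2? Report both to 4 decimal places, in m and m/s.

x = -0.7659, ẋ = -3.1716

phase 1: p=0.1454, T=0.573, ωT=1.657059, cosh=2.717282, sinh=2.526583; start (x,ẋ)=(-0.044600, 0.461800) → end (x,ẋ)=(0.032580, -0.133418)
phase 2: p=0.3852, T=0.598, ωT=1.729356, cosh=2.907211, sinh=2.729813; start (x,ẋ)=(0.032580, -0.133418) → end (x,ẋ)=(-0.765881, -3.171579)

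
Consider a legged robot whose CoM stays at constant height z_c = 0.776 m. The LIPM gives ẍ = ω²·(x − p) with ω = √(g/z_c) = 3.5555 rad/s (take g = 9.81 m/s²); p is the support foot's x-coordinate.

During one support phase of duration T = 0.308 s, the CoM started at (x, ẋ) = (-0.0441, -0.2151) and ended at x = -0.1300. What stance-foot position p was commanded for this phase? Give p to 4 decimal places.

p = -0.0357

ωT = 3.5555·0.308 = 1.095094; cosh(ωT) = 1.661986, sinh(ωT) = 1.327478
x(T) = p + (x₀−p)·cosh(ωT) + (ẋ₀/ω)·sinh(ωT) ⇒ p·(1 − cosh) = x(T) − x₀·cosh − (ẋ₀/ω)·sinh
numerator   = -0.1300 − (-0.0441)·1.661986 − (-0.2151/3.5555)·1.327478 = 0.023603
denominator = 1 − 1.661986 = -0.661986
p = 0.023603 / -0.661986 = -0.0357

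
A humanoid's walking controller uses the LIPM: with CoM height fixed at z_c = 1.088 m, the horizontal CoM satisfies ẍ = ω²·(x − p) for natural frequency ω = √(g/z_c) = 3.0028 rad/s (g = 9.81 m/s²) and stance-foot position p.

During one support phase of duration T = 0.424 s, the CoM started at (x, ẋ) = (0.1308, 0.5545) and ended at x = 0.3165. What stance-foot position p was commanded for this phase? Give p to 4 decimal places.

ωT = 3.0028·0.424 = 1.273187; cosh(ωT) = 1.926079, sinh(ωT) = 1.646141
x(T) = p + (x₀−p)·cosh(ωT) + (ẋ₀/ω)·sinh(ωT) ⇒ p·(1 − cosh) = x(T) − x₀·cosh − (ẋ₀/ω)·sinh
numerator   = 0.3165 − (0.1308)·1.926079 − (0.5545/3.0028)·1.646141 = -0.239409
denominator = 1 − 1.926079 = -0.926079
p = -0.239409 / -0.926079 = 0.2585

p = 0.2585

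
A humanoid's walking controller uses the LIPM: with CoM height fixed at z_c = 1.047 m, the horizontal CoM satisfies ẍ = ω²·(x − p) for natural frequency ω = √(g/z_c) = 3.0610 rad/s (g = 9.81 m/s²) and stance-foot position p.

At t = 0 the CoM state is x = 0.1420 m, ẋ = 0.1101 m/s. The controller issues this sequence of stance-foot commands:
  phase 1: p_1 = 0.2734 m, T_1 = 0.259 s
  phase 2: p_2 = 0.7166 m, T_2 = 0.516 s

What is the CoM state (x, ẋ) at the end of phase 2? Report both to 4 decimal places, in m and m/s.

x = -0.9238, ẋ = -4.6938

phase 1: p=0.2734, T=0.259, ωT=0.792799, cosh=1.331074, sinh=0.878498; start (x,ẋ)=(0.142000, 0.110100) → end (x,ẋ)=(0.130095, -0.206794)
phase 2: p=0.7166, T=0.516, ωT=1.579476, cosh=2.529248, sinh=2.323165; start (x,ẋ)=(0.130095, -0.206794) → end (x,ẋ)=(-0.923764, -4.693791)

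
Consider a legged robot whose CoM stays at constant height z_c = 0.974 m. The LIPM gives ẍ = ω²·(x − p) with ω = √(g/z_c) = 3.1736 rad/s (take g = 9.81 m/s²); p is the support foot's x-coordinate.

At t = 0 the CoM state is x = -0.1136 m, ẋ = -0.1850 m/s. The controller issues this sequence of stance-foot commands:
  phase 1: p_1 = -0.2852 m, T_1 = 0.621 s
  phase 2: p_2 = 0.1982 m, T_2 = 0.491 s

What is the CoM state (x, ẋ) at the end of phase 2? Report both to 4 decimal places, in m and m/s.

x = 0.9339, ẋ = 2.6363

phase 1: p=-0.2852, T=0.621, ωT=1.970806, cosh=3.657900, sinh=3.518555; start (x,ẋ)=(-0.113600, -0.185000) → end (x,ẋ)=(0.137387, 1.239458)
phase 2: p=0.1982, T=0.491, ωT=1.558238, cosh=2.480474, sinh=2.269967; start (x,ẋ)=(0.137387, 1.239458) → end (x,ẋ)=(0.933897, 2.636348)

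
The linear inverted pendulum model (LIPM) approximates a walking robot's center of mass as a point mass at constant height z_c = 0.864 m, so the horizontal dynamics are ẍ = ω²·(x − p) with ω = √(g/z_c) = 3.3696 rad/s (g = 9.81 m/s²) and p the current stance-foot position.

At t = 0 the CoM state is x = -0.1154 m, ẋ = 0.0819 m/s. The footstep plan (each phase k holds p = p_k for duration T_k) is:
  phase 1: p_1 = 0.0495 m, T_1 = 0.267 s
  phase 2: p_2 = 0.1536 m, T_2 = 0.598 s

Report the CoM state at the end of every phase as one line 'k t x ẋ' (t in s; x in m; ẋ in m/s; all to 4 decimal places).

1 0.2670 -0.1618 -0.4528
2 0.8650 -1.5454 -5.6436

phase 1: p=0.0495, T=0.267, ωT=0.899683, cosh=1.432761, sinh=1.026063; start (x,ẋ)=(-0.115400, 0.081900) → end (x,ẋ)=(-0.161823, -0.452786)
phase 2: p=0.1536, T=0.598, ωT=2.015021, cosh=3.817101, sinh=3.683783; start (x,ẋ)=(-0.161823, -0.452786) → end (x,ẋ)=(-1.545406, -5.643638)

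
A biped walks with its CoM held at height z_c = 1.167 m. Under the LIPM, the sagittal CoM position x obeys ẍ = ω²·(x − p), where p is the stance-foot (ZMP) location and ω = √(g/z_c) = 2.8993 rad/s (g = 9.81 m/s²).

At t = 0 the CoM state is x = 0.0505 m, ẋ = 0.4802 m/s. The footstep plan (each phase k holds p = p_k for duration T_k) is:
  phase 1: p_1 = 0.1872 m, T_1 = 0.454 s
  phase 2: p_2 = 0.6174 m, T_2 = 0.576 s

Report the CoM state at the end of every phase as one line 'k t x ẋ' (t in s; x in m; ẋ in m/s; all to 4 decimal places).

1 0.4540 0.2006 0.2739
2 1.0300 -0.2868 -2.3426

phase 1: p=0.1872, T=0.454, ωT=1.316282, cosh=1.998830, sinh=1.730700; start (x,ẋ)=(0.050500, 0.480200) → end (x,ẋ)=(0.200609, 0.273903)
phase 2: p=0.6174, T=0.576, ωT=1.669997, cosh=2.750199, sinh=2.561952; start (x,ẋ)=(0.200609, 0.273903) → end (x,ẋ)=(-0.286825, -2.342580)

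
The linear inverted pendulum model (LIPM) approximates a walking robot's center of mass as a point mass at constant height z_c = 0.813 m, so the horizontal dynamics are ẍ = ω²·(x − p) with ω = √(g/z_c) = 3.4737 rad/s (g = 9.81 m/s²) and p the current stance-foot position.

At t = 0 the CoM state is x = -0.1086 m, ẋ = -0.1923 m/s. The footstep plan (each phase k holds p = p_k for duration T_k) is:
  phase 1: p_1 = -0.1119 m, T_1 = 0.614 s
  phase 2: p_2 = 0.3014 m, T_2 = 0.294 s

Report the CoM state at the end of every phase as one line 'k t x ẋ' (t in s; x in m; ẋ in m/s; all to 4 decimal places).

1 0.6140 -0.3281 -0.7751
2 0.9080 -0.9555 -3.8578

phase 1: p=-0.1119, T=0.614, ωT=2.132852, cosh=4.278699, sinh=4.160200; start (x,ẋ)=(-0.108600, -0.192300) → end (x,ẋ)=(-0.328084, -0.775105)
phase 2: p=0.3014, T=0.294, ωT=1.021268, cosh=1.568425, sinh=1.208287; start (x,ẋ)=(-0.328084, -0.775105) → end (x,ẋ)=(-0.955510, -3.857782)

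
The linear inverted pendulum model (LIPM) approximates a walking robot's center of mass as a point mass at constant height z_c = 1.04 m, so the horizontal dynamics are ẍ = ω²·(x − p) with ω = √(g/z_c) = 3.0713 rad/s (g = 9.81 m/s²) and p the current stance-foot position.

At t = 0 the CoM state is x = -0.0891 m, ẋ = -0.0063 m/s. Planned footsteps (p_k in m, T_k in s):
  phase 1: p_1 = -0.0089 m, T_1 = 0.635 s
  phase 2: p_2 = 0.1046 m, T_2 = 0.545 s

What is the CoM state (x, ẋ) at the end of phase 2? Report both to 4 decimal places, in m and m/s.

phase 1: p=-0.0089, T=0.635, ωT=1.950276, cosh=3.586430, sinh=3.444195; start (x,ẋ)=(-0.089100, -0.006300) → end (x,ẋ)=(-0.303597, -0.870963)
phase 2: p=0.1046, T=0.545, ωT=1.673859, cosh=2.760113, sinh=2.572591; start (x,ẋ)=(-0.303597, -0.870963) → end (x,ẋ)=(-1.751607, -5.629198)

x = -1.7516, ẋ = -5.6292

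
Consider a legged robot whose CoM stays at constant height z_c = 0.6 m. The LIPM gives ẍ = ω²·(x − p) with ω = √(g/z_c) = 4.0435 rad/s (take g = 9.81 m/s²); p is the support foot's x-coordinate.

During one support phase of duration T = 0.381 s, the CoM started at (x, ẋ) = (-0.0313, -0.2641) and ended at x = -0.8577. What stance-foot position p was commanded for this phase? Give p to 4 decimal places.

p = 0.4414

ωT = 4.0435·0.381 = 1.540574; cosh(ωT) = 2.440762, sinh(ωT) = 2.226504
x(T) = p + (x₀−p)·cosh(ωT) + (ẋ₀/ω)·sinh(ωT) ⇒ p·(1 − cosh) = x(T) − x₀·cosh − (ẋ₀/ω)·sinh
numerator   = -0.8577 − (-0.0313)·2.440762 − (-0.2641/4.0435)·2.226504 = -0.635881
denominator = 1 − 2.440762 = -1.440762
p = -0.635881 / -1.440762 = 0.4414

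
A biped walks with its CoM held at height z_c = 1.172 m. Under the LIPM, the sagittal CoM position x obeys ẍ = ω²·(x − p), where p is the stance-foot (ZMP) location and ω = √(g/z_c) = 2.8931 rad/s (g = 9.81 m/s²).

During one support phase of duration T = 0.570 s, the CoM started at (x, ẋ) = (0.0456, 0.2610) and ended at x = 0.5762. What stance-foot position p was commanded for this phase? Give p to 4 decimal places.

ωT = 2.8931·0.570 = 1.649067; cosh(ωT) = 2.697177, sinh(ωT) = 2.504947
x(T) = p + (x₀−p)·cosh(ωT) + (ẋ₀/ω)·sinh(ωT) ⇒ p·(1 − cosh) = x(T) − x₀·cosh − (ẋ₀/ω)·sinh
numerator   = 0.5762 − (0.0456)·2.697177 − (0.2610/2.8931)·2.504947 = 0.227226
denominator = 1 − 2.697177 = -1.697177
p = 0.227226 / -1.697177 = -0.1339

p = -0.1339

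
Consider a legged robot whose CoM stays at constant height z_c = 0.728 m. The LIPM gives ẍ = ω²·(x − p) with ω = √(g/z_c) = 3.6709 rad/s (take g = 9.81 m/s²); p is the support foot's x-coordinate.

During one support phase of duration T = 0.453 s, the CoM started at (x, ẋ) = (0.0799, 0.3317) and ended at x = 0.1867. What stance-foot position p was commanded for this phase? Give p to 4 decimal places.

ωT = 3.6709·0.453 = 1.662918; cosh(ωT) = 2.732132, sinh(ωT) = 2.542547
x(T) = p + (x₀−p)·cosh(ωT) + (ẋ₀/ω)·sinh(ωT) ⇒ p·(1 − cosh) = x(T) − x₀·cosh − (ẋ₀/ω)·sinh
numerator   = 0.1867 − (0.0799)·2.732132 − (0.3317/3.6709)·2.542547 = -0.261340
denominator = 1 − 2.732132 = -1.732132
p = -0.261340 / -1.732132 = 0.1509

p = 0.1509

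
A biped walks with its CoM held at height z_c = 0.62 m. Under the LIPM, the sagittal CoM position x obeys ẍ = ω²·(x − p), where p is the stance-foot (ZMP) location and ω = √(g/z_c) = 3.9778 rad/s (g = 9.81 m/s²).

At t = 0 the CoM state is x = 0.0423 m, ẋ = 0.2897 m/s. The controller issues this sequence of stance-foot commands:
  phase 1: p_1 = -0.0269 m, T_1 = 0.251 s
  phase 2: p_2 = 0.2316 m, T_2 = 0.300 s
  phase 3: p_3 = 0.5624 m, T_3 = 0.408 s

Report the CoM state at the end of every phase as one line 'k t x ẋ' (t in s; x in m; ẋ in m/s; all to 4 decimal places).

1 0.2510 0.1652 0.7693
2 0.5510 0.4016 0.9896
3 0.9590 0.7449 1.0473

phase 1: p=-0.0269, T=0.251, ωT=0.998428, cosh=1.541235, sinh=1.172777; start (x,ẋ)=(0.042300, 0.289700) → end (x,ẋ)=(0.165166, 0.769319)
phase 2: p=0.2316, T=0.300, ωT=1.193340, cosh=1.800643, sinh=1.497436; start (x,ẋ)=(0.165166, 0.769319) → end (x,ẋ)=(0.401584, 0.989553)
phase 3: p=0.5624, T=0.408, ωT=1.622942, cosh=2.632649, sinh=2.435332; start (x,ẋ)=(0.401584, 0.989553) → end (x,ẋ)=(0.744864, 1.047283)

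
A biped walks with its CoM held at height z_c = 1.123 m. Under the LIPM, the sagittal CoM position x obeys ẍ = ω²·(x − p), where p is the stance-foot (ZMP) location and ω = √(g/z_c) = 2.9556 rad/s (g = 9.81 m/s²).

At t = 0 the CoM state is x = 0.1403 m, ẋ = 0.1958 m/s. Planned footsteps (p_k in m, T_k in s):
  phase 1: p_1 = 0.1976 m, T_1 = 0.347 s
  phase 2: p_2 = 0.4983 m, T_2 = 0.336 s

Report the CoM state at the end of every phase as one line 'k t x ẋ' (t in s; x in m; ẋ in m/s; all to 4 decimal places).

1 0.3470 0.1879 0.1023
2 0.6830 0.0622 -0.9112

phase 1: p=0.1976, T=0.347, ωT=1.025593, cosh=1.573666, sinh=1.215083; start (x,ẋ)=(0.140300, 0.195800) → end (x,ẋ)=(0.187925, 0.102342)
phase 2: p=0.4983, T=0.336, ωT=0.993082, cosh=1.534987, sinh=1.164554; start (x,ẋ)=(0.187925, 0.102342) → end (x,ẋ)=(0.062202, -0.911203)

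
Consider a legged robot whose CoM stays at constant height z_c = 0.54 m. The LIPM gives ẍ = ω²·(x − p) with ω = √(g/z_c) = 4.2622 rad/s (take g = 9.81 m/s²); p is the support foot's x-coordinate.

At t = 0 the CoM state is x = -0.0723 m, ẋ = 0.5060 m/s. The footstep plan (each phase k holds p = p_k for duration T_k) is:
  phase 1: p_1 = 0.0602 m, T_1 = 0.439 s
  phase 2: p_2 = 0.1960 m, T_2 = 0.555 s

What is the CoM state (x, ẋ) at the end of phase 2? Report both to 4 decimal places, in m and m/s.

phase 1: p=0.0602, T=0.439, ωT=1.871106, cosh=3.324714, sinh=3.170761; start (x,ẋ)=(-0.072300, 0.506000) → end (x,ẋ)=(-0.003898, -0.108355)
phase 2: p=0.1960, T=0.555, ωT=2.365521, cosh=5.371743, sinh=5.277843; start (x,ẋ)=(-0.003898, -0.108355) → end (x,ẋ)=(-1.011976, -5.078807)

x = -1.0120, ẋ = -5.0788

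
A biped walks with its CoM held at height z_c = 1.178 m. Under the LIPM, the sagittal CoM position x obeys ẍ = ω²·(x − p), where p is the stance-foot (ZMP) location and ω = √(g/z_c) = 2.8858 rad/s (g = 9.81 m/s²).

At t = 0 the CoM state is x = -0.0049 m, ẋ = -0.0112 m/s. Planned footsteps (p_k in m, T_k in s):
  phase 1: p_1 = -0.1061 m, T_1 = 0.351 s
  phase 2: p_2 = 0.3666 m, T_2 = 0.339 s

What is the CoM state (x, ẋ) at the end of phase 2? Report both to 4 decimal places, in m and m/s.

phase 1: p=-0.1061, T=0.351, ωT=1.012916, cosh=1.558388, sinh=1.195230; start (x,ẋ)=(-0.004900, -0.011200) → end (x,ẋ)=(0.046970, 0.331605)
phase 2: p=0.3666, T=0.339, ωT=0.978286, cosh=1.517924, sinh=1.141969; start (x,ẋ)=(0.046970, 0.331605) → end (x,ẋ)=(0.012649, -0.549988)

x = 0.0126, ẋ = -0.5500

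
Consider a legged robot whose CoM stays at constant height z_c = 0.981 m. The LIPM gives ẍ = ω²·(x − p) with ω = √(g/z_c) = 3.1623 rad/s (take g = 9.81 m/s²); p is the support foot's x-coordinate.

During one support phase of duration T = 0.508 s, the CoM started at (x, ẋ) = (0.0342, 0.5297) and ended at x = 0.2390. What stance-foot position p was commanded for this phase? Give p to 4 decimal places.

p = 0.1572

ωT = 3.1623·0.508 = 1.606448; cosh(ωT) = 2.592837, sinh(ωT) = 2.392238
x(T) = p + (x₀−p)·cosh(ωT) + (ẋ₀/ω)·sinh(ωT) ⇒ p·(1 − cosh) = x(T) − x₀·cosh − (ẋ₀/ω)·sinh
numerator   = 0.2390 − (0.0342)·2.592837 − (0.5297/3.1623)·2.392238 = -0.250386
denominator = 1 − 2.592837 = -1.592837
p = -0.250386 / -1.592837 = 0.1572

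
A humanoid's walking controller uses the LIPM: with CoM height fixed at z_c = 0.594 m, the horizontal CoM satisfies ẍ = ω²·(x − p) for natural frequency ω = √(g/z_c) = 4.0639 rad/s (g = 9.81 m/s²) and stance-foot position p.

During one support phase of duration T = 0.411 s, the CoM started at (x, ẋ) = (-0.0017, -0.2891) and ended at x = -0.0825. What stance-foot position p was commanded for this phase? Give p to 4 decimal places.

ωT = 4.0639·0.411 = 1.670263; cosh(ωT) = 2.750881, sinh(ωT) = 2.562683
x(T) = p + (x₀−p)·cosh(ωT) + (ẋ₀/ω)·sinh(ωT) ⇒ p·(1 − cosh) = x(T) − x₀·cosh − (ẋ₀/ω)·sinh
numerator   = -0.0825 − (-0.0017)·2.750881 − (-0.2891/4.0639)·2.562683 = 0.104482
denominator = 1 − 2.750881 = -1.750881
p = 0.104482 / -1.750881 = -0.0597

p = -0.0597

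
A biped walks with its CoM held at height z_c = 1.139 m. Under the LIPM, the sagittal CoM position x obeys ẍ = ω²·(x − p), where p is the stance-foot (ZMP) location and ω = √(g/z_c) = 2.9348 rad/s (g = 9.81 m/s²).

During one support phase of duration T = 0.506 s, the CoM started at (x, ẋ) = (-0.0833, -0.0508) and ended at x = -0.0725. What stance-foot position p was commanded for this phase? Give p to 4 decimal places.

ωT = 2.9348·0.506 = 1.485009; cosh(ωT) = 2.320752, sinh(ωT) = 2.094252
x(T) = p + (x₀−p)·cosh(ωT) + (ẋ₀/ω)·sinh(ωT) ⇒ p·(1 − cosh) = x(T) − x₀·cosh − (ẋ₀/ω)·sinh
numerator   = -0.0725 − (-0.0833)·2.320752 − (-0.0508/2.9348)·2.094252 = 0.157069
denominator = 1 − 2.320752 = -1.320752
p = 0.157069 / -1.320752 = -0.1189

p = -0.1189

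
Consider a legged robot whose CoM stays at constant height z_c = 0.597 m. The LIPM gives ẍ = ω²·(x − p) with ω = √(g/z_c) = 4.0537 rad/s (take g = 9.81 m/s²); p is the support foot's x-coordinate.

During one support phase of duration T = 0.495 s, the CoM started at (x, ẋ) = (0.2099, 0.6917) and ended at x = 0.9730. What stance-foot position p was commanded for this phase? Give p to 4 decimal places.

ωT = 4.0537·0.495 = 2.006582; cosh(ωT) = 3.786148, sinh(ωT) = 3.651700
x(T) = p + (x₀−p)·cosh(ωT) + (ẋ₀/ω)·sinh(ωT) ⇒ p·(1 − cosh) = x(T) − x₀·cosh − (ẋ₀/ω)·sinh
numerator   = 0.9730 − (0.2099)·3.786148 − (0.6917/4.0537)·3.651700 = -0.444817
denominator = 1 − 3.786148 = -2.786148
p = -0.444817 / -2.786148 = 0.1597

p = 0.1597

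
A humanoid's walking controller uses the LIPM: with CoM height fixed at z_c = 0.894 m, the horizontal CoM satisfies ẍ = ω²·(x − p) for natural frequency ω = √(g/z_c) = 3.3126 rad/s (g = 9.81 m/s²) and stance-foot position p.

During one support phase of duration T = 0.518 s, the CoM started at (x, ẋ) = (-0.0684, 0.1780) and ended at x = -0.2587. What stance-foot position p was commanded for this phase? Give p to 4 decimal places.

p = 0.1106

ωT = 3.3126·0.518 = 1.715927; cosh(ωT) = 2.870812, sinh(ωT) = 2.691015
x(T) = p + (x₀−p)·cosh(ωT) + (ẋ₀/ω)·sinh(ωT) ⇒ p·(1 − cosh) = x(T) − x₀·cosh − (ẋ₀/ω)·sinh
numerator   = -0.2587 − (-0.0684)·2.870812 − (0.1780/3.3126)·2.691015 = -0.206936
denominator = 1 − 2.870812 = -1.870812
p = -0.206936 / -1.870812 = 0.1106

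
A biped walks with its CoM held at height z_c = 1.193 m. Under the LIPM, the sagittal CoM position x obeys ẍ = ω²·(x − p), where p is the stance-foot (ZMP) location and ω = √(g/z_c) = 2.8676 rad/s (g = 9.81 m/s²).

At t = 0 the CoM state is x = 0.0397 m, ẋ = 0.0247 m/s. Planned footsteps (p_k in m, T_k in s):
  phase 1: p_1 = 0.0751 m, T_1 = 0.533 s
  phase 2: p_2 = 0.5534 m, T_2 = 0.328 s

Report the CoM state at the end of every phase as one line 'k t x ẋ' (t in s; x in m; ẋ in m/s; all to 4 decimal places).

1 0.5330 0.0086 -0.1634
2 0.8610 -0.3126 -1.9371

phase 1: p=0.0751, T=0.533, ωT=1.528431, cosh=2.413906, sinh=2.197030; start (x,ẋ)=(0.039700, 0.024700) → end (x,ẋ)=(0.008572, -0.163404)
phase 2: p=0.5534, T=0.328, ωT=0.940573, cosh=1.475926, sinh=1.085522; start (x,ẋ)=(0.008572, -0.163404) → end (x,ẋ)=(-0.312582, -1.937136)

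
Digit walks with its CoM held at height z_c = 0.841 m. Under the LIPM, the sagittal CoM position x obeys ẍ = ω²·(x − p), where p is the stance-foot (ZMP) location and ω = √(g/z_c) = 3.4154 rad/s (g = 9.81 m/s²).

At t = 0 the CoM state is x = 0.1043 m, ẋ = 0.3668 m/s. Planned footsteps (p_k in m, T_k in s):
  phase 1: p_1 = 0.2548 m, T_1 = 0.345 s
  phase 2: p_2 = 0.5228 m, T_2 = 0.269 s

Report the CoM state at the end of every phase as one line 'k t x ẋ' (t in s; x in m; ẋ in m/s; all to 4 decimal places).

phase 1: p=0.2548, T=0.345, ωT=1.178313, cosh=1.778343, sinh=1.470546; start (x,ẋ)=(0.104300, 0.366800) → end (x,ẋ)=(0.145090, -0.103590)
phase 2: p=0.5228, T=0.269, ωT=0.918743, cosh=1.452579, sinh=1.053558; start (x,ẋ)=(0.145090, -0.103590) → end (x,ẋ)=(-0.057808, -1.509596)

1 0.3450 0.1451 -0.1036
2 0.6140 -0.0578 -1.5096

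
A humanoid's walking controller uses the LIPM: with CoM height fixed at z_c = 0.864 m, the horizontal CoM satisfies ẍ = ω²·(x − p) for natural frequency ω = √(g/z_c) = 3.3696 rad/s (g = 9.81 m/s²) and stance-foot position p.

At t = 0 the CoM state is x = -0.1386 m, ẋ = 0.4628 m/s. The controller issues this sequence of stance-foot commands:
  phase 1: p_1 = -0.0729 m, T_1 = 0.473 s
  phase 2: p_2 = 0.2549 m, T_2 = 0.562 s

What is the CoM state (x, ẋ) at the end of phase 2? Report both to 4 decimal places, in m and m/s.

phase 1: p=-0.0729, T=0.473, ωT=1.593821, cosh=2.562834, sinh=2.359687; start (x,ẋ)=(-0.138600, 0.462800) → end (x,ẋ)=(0.082815, 0.663686)
phase 2: p=0.2549, T=0.562, ωT=1.893715, cosh=3.397259, sinh=3.246748; start (x,ẋ)=(0.082815, 0.663686) → end (x,ẋ)=(0.309770, 0.372057)

x = 0.3098, ẋ = 0.3721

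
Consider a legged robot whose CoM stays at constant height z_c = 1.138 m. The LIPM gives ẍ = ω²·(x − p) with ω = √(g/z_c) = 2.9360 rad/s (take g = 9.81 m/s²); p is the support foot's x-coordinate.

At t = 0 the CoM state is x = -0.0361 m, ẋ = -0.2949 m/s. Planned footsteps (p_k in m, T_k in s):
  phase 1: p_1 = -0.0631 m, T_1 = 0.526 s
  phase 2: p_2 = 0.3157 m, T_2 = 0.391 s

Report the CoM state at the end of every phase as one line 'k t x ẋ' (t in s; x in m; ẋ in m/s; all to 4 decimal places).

phase 1: p=-0.0631, T=0.526, ωT=1.544336, cosh=2.449157, sinh=2.235703; start (x,ẋ)=(-0.036100, -0.294900) → end (x,ẋ)=(-0.221533, -0.545028)
phase 2: p=0.3157, T=0.391, ωT=1.147976, cosh=1.734543, sinh=1.417264; start (x,ẋ)=(-0.221533, -0.545028) → end (x,ẋ)=(-0.879249, -3.180848)

1 0.5260 -0.2215 -0.5450
2 0.9170 -0.8792 -3.1808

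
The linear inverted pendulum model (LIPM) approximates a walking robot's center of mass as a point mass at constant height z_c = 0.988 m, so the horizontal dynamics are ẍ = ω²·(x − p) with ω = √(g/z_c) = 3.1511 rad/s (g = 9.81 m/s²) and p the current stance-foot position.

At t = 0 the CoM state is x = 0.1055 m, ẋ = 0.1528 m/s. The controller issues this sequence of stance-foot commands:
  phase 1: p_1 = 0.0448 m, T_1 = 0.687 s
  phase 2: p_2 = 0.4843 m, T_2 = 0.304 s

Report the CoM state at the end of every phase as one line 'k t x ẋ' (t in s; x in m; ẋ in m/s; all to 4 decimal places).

1 0.6870 0.5212 1.4967
2 0.9910 1.0673 2.3668

phase 1: p=0.0448, T=0.687, ωT=2.164806, cosh=4.413841, sinh=4.299068; start (x,ẋ)=(0.105500, 0.152800) → end (x,ẋ)=(0.521186, 1.496725)
phase 2: p=0.4843, T=0.304, ωT=0.957934, cosh=1.494996, sinh=1.111311; start (x,ẋ)=(0.521186, 1.496725) → end (x,ẋ)=(1.067301, 2.366768)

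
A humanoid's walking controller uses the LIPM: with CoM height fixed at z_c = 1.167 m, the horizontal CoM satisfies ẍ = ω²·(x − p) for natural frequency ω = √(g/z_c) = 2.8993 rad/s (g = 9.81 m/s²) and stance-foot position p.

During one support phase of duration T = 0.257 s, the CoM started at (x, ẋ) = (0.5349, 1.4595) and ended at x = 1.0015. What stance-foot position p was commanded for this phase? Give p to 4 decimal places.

p = 0.3429

ωT = 2.8993·0.257 = 0.745120; cosh(ωT) = 1.290686, sinh(ωT) = 0.816009
x(T) = p + (x₀−p)·cosh(ωT) + (ẋ₀/ω)·sinh(ωT) ⇒ p·(1 − cosh) = x(T) − x₀·cosh − (ẋ₀/ω)·sinh
numerator   = 1.0015 − (0.5349)·1.290686 − (1.4595/2.8993)·0.816009 = -0.099664
denominator = 1 − 1.290686 = -0.290686
p = -0.099664 / -0.290686 = 0.3429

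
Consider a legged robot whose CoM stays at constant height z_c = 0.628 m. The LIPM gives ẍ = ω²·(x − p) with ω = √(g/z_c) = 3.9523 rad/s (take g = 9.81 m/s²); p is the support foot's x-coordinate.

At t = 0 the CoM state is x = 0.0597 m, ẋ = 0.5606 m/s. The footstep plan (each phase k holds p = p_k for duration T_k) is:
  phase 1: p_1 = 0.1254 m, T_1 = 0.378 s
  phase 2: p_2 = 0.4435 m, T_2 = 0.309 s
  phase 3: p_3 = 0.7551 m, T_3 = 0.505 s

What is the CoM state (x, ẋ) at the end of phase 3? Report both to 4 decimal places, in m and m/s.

x = -0.1567, ẋ = -3.3786

phase 1: p=0.1254, T=0.378, ωT=1.493969, cosh=2.339611, sinh=2.115132; start (x,ẋ)=(0.059700, 0.560600) → end (x,ẋ)=(0.271701, 0.762358)
phase 2: p=0.4435, T=0.309, ωT=1.221261, cosh=1.843159, sinh=1.548301; start (x,ẋ)=(0.271701, 0.762358) → end (x,ẋ)=(0.425498, 0.353849)
phase 3: p=0.7551, T=0.505, ωT=1.995912, cosh=3.747399, sinh=3.611509; start (x,ẋ)=(0.425498, 0.353849) → end (x,ẋ)=(-0.156711, -3.378646)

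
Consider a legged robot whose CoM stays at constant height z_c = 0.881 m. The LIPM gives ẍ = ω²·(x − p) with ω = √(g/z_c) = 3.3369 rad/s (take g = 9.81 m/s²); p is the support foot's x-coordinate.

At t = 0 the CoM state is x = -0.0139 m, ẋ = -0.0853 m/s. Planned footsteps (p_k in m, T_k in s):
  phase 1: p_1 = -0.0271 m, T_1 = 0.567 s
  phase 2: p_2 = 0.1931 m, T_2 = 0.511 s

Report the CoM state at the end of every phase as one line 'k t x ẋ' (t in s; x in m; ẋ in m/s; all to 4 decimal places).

phase 1: p=-0.0271, T=0.567, ωT=1.892022, cosh=3.391768, sinh=3.241001; start (x,ẋ)=(-0.013900, -0.085300) → end (x,ẋ)=(-0.065177, -0.146561)
phase 2: p=0.1931, T=0.511, ωT=1.705156, cosh=2.841994, sinh=2.660250; start (x,ẋ)=(-0.065177, -0.146561) → end (x,ẋ)=(-0.657764, -2.709250)

1 0.5670 -0.0652 -0.1466
2 1.0780 -0.6578 -2.7092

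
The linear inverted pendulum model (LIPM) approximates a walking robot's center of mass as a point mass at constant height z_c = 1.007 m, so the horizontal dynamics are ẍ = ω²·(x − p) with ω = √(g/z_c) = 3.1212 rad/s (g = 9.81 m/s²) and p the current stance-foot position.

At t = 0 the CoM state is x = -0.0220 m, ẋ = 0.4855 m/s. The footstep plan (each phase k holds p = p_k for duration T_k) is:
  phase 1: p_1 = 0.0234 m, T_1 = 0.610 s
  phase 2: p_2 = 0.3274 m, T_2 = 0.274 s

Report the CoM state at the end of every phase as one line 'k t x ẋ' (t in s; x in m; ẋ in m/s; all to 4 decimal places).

1 0.6100 0.3781 1.2005
2 0.8840 0.7683 1.8195

phase 1: p=0.0234, T=0.610, ωT=1.903932, cosh=3.430608, sinh=3.281627; start (x,ẋ)=(-0.022000, 0.485500) → end (x,ẋ)=(0.378105, 1.200546)
phase 2: p=0.3274, T=0.274, ωT=0.855209, cosh=1.388530, sinh=0.963335; start (x,ẋ)=(0.378105, 1.200546) → end (x,ẋ)=(0.768345, 1.819450)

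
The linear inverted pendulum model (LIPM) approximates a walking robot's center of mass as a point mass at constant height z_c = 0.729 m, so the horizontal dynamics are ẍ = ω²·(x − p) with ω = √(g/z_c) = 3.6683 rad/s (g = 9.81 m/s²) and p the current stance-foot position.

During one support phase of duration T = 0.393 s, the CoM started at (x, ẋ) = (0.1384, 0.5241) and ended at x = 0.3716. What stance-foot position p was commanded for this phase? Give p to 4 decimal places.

p = 0.1805

ωT = 3.6683·0.393 = 1.441642; cosh(ωT) = 2.232085, sinh(ωT) = 1.995546
x(T) = p + (x₀−p)·cosh(ωT) + (ẋ₀/ω)·sinh(ωT) ⇒ p·(1 − cosh) = x(T) − x₀·cosh − (ẋ₀/ω)·sinh
numerator   = 0.3716 − (0.1384)·2.232085 − (0.5241/3.6683)·1.995546 = -0.222430
denominator = 1 − 2.232085 = -1.232085
p = -0.222430 / -1.232085 = 0.1805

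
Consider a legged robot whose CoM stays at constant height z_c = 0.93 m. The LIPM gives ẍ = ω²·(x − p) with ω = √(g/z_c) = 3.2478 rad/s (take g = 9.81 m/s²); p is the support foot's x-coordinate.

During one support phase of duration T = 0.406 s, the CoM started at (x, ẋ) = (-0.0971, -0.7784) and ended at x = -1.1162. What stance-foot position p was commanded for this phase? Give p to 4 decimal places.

p = 0.5044

ωT = 3.2478·0.406 = 1.318607; cosh(ωT) = 2.002859, sinh(ωT) = 1.735351
x(T) = p + (x₀−p)·cosh(ωT) + (ẋ₀/ω)·sinh(ωT) ⇒ p·(1 − cosh) = x(T) − x₀·cosh − (ẋ₀/ω)·sinh
numerator   = -1.1162 − (-0.0971)·2.002859 − (-0.7784/3.2478)·1.735351 = -0.505811
denominator = 1 − 2.002859 = -1.002859
p = -0.505811 / -1.002859 = 0.5044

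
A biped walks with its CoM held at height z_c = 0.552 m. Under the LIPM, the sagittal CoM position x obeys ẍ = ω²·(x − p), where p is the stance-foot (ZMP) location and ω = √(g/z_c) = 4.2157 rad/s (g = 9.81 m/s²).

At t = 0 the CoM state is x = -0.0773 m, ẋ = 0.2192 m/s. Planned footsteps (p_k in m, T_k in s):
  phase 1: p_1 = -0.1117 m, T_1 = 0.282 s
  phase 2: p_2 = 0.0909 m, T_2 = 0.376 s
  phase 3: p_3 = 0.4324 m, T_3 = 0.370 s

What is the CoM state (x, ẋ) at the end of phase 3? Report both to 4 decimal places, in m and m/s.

phase 1: p=-0.1117, T=0.282, ωT=1.188827, cosh=1.793904, sinh=1.489325; start (x,ẋ)=(-0.077300, 0.219200) → end (x,ẋ)=(0.027449, 0.609206)
phase 2: p=0.0909, T=0.376, ωT=1.585103, cosh=2.542361, sinh=2.337434; start (x,ẋ)=(0.027449, 0.609206) → end (x,ẋ)=(0.267366, 0.923584)
phase 3: p=0.4324, T=0.370, ωT=1.559809, cosh=2.484044, sinh=2.273868; start (x,ẋ)=(0.267366, 0.923584) → end (x,ẋ)=(0.520611, 0.712211)

x = 0.5206, ẋ = 0.7122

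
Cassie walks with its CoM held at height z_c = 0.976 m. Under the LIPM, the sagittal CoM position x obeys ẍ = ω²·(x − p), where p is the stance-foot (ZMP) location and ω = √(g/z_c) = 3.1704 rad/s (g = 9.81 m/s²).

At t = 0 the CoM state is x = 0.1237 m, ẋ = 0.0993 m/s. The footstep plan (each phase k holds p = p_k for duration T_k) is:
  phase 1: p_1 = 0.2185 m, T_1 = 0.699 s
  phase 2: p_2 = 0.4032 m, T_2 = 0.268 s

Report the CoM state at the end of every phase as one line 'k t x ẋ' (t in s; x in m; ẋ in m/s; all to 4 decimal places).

phase 1: p=0.2185, T=0.699, ωT=2.216110, cosh=4.640306, sinh=4.531274; start (x,ẋ)=(0.123700, 0.099300) → end (x,ẋ)=(-0.079477, -0.901110)
phase 2: p=0.4032, T=0.268, ωT=0.849667, cosh=1.383213, sinh=0.955656; start (x,ẋ)=(-0.079477, -0.901110) → end (x,ẋ)=(-0.536067, -2.708847)

1 0.6990 -0.0795 -0.9011
2 0.9670 -0.5361 -2.7088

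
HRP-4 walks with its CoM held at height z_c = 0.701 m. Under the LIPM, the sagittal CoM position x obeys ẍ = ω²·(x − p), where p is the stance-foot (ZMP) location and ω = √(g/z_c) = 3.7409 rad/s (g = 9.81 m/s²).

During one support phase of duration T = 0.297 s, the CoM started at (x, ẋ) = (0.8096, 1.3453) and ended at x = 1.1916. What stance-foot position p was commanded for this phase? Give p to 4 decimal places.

p = 0.9632

ωT = 3.7409·0.297 = 1.111047; cosh(ωT) = 1.683376, sinh(ωT) = 1.354162
x(T) = p + (x₀−p)·cosh(ωT) + (ẋ₀/ω)·sinh(ωT) ⇒ p·(1 − cosh) = x(T) − x₀·cosh − (ẋ₀/ω)·sinh
numerator   = 1.1916 − (0.8096)·1.683376 − (1.3453/3.7409)·1.354162 = -0.658244
denominator = 1 − 1.683376 = -0.683376
p = -0.658244 / -0.683376 = 0.9632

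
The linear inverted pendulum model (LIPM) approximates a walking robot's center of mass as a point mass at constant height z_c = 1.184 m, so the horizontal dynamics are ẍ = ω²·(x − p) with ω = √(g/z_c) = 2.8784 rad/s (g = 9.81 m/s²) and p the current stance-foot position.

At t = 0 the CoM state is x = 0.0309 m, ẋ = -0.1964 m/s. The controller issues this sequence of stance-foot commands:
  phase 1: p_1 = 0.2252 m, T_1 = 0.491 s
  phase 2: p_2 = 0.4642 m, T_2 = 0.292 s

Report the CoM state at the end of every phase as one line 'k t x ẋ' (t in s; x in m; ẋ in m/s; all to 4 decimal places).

1 0.4910 -0.3296 -1.5086
2 0.7830 -1.1211 -4.2281

phase 1: p=0.2252, T=0.491, ωT=1.413294, cosh=2.176406, sinh=1.933066; start (x,ẋ)=(0.030900, -0.196400) → end (x,ẋ)=(-0.329573, -1.508558)
phase 2: p=0.4642, T=0.292, ωT=0.840493, cosh=1.374503, sinh=0.943005; start (x,ẋ)=(-0.329573, -1.508558) → end (x,ẋ)=(-1.121069, -4.228094)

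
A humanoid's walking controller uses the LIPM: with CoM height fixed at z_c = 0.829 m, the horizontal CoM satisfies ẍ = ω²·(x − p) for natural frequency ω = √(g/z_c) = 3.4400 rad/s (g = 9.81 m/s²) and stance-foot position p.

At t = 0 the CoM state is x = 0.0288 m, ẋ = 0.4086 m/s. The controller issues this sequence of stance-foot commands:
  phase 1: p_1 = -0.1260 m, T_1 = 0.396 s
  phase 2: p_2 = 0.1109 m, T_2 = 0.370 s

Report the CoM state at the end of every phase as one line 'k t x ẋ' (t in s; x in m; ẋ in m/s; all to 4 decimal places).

phase 1: p=-0.1260, T=0.396, ωT=1.362240, cosh=2.080509, sinh=1.824422; start (x,ẋ)=(0.028800, 0.408600) → end (x,ẋ)=(0.412766, 1.821622)
phase 2: p=0.1109, T=0.370, ωT=1.272800, cosh=1.925442, sinh=1.645395; start (x,ẋ)=(0.412766, 1.821622) → end (x,ẋ)=(1.563430, 5.216037)

1 0.3960 0.4128 1.8216
2 0.7660 1.5634 5.2160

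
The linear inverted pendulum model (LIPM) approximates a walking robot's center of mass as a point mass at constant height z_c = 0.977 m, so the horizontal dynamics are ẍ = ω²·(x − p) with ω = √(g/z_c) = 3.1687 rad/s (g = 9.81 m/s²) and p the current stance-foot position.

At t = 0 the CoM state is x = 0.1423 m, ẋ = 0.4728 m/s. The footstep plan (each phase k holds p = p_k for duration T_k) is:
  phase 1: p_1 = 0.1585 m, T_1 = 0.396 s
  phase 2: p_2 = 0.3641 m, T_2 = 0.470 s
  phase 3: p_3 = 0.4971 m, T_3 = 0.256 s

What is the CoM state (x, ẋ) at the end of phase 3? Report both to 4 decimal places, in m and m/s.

phase 1: p=0.1585, T=0.396, ωT=1.254805, cosh=1.896143, sinh=1.611012; start (x,ẋ)=(0.142300, 0.472800) → end (x,ẋ)=(0.368161, 0.813799)
phase 2: p=0.3641, T=0.470, ωT=1.489289, cosh=2.329737, sinh=2.104204; start (x,ẋ)=(0.368161, 0.813799) → end (x,ẋ)=(0.913971, 1.923012)
phase 3: p=0.4971, T=0.256, ωT=0.811187, cosh=1.347454, sinh=0.903124; start (x,ẋ)=(0.913971, 1.923012) → end (x,ẋ)=(1.606900, 3.784142)

x = 1.6069, ẋ = 3.7841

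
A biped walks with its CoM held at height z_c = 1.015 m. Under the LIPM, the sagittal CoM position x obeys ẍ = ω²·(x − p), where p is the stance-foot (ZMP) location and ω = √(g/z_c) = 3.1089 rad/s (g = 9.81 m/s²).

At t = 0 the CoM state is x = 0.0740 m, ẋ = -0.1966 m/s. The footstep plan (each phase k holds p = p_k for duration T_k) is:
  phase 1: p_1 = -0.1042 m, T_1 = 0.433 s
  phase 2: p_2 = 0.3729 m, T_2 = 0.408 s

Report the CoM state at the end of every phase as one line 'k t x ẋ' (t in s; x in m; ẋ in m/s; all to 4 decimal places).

phase 1: p=-0.1042, T=0.433, ωT=1.346154, cosh=2.051428, sinh=1.791189; start (x,ẋ)=(0.074000, -0.196600) → end (x,ẋ)=(0.148094, 0.589019)
phase 2: p=0.3729, T=0.408, ωT=1.268431, cosh=1.918272, sinh=1.636999; start (x,ẋ)=(0.148094, 0.589019) → end (x,ẋ)=(0.251810, -0.014202)

1 0.4330 0.1481 0.5890
2 0.8410 0.2518 -0.0142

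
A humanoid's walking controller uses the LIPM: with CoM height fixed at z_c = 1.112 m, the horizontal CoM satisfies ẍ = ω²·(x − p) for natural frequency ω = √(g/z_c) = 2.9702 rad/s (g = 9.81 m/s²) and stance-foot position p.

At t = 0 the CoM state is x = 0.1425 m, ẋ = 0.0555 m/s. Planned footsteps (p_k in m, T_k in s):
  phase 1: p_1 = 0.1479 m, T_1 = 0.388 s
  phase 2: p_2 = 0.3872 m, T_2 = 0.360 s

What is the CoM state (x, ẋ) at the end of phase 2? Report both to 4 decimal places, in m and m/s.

phase 1: p=0.1479, T=0.388, ωT=1.152438, cosh=1.740883, sinh=1.425017; start (x,ẋ)=(0.142500, 0.055500) → end (x,ẋ)=(0.165127, 0.073763)
phase 2: p=0.3872, T=0.360, ωT=1.069272, cosh=1.628258, sinh=1.285000; start (x,ẋ)=(0.165127, 0.073763) → end (x,ẋ)=(0.057519, -0.727484)

x = 0.0575, ẋ = -0.7275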